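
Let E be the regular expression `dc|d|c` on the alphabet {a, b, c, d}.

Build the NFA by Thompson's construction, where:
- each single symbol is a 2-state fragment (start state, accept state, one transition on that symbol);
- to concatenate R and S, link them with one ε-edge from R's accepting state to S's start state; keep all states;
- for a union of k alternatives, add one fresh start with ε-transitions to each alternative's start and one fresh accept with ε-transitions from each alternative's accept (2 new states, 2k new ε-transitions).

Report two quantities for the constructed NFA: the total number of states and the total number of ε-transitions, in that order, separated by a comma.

10, 7

Building bottom-up:
Each of the 4 symbol leaves contributes 2 states and 0 ε-transitions.
  dc → 4 states, 1 ε-transition
  dc|d|c → 10 states, 7 ε-transitions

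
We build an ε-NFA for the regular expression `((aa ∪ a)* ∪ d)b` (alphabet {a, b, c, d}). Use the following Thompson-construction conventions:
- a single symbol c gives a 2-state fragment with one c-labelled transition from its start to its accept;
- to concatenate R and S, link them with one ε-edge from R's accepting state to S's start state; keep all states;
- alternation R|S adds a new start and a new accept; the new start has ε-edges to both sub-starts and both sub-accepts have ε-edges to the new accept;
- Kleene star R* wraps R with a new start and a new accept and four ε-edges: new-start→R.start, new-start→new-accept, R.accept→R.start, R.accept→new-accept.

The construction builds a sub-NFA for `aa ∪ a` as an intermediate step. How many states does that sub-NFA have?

8

Fragment for `aa ∪ a`:
Each of the 3 symbol leaves contributes a 2-state fragment.
  aa : 4 states
  aa ∪ a : 8 states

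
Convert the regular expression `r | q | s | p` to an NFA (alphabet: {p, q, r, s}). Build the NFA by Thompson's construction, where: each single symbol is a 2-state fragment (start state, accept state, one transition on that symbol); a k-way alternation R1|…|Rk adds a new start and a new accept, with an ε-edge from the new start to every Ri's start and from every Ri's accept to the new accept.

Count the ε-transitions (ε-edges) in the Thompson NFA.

8

Bottom-up over the parse tree:
Each of the 4 symbol leaves contributes 0 ε-transitions.
  r | q | s | p → 8 ε-transitions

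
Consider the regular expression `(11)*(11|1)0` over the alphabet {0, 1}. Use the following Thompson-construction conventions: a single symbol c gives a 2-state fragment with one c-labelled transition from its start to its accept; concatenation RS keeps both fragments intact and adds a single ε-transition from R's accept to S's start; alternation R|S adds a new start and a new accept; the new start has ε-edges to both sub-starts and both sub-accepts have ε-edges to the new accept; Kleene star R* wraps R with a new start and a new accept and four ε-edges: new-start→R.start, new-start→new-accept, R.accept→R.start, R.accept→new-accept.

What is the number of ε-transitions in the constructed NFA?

Bottom-up over the parse tree:
Each of the 6 symbol leaves contributes 0 ε-transitions.
  11 : 1 ε-transition
  (11)* : 5 ε-transitions
  11 : 1 ε-transition
  11|1 : 5 ε-transitions
  (11)*(11|1)0 : 12 ε-transitions

12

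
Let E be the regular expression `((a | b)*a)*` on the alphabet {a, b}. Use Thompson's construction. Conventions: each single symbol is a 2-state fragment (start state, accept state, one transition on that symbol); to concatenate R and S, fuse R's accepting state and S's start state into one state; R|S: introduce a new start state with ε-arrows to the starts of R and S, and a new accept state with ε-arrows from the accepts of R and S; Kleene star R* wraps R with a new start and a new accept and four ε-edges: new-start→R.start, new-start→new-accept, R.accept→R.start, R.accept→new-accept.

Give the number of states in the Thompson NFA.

11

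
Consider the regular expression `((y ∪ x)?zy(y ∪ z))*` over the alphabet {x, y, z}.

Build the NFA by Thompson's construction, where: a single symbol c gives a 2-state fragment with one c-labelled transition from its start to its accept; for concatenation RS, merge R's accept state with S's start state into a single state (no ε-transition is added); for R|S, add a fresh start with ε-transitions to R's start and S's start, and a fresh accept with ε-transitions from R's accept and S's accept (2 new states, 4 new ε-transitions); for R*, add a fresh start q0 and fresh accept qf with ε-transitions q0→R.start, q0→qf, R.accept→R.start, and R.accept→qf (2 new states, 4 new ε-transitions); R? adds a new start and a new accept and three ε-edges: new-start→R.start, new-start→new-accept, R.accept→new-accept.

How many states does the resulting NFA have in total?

17

By structural recursion:
Each of the 6 symbol leaves contributes a 2-state fragment.
  y ∪ x → 6 states
  (y ∪ x)? → 8 states
  y ∪ z → 6 states
  (y ∪ x)?zy(y ∪ z) → 15 states
  ((y ∪ x)?zy(y ∪ z))* → 17 states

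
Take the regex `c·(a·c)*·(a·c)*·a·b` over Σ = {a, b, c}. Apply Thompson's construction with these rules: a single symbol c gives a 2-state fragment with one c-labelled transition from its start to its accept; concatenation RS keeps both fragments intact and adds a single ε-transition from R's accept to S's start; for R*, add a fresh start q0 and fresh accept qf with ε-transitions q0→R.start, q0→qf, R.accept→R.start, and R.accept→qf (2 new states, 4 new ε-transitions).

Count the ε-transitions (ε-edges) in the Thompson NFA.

Bottom-up over the parse tree:
Each of the 7 symbol leaves contributes 0 ε-transitions.
  a·c → 1 ε-transition
  (a·c)* → 5 ε-transitions
  a·c → 1 ε-transition
  (a·c)* → 5 ε-transitions
  c·(a·c)*·(a·c)*·a·b → 14 ε-transitions

14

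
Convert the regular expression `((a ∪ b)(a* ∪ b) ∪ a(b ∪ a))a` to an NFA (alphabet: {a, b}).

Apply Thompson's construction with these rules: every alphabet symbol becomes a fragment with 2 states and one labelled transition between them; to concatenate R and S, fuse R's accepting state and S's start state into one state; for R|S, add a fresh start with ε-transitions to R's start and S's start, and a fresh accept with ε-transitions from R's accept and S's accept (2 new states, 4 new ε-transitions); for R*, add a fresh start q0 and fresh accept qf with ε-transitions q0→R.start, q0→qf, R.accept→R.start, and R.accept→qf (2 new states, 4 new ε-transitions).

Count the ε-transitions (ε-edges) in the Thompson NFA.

Building bottom-up:
Each of the 8 symbol leaves contributes 0 ε-transitions.
  a ∪ b → 4 ε-transitions
  a* → 4 ε-transitions
  a* ∪ b → 8 ε-transitions
  (a ∪ b)(a* ∪ b) → 12 ε-transitions
  b ∪ a → 4 ε-transitions
  a(b ∪ a) → 4 ε-transitions
  (a ∪ b)(a* ∪ b) ∪ a(b ∪ a) → 20 ε-transitions
  ((a ∪ b)(a* ∪ b) ∪ a(b ∪ a))a → 20 ε-transitions

20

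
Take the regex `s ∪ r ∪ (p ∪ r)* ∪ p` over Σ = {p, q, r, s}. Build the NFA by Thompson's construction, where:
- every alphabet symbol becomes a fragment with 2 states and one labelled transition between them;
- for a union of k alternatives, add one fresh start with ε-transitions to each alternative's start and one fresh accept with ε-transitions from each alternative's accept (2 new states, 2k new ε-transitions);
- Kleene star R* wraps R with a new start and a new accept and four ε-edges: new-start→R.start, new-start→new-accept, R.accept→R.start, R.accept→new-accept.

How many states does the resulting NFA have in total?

16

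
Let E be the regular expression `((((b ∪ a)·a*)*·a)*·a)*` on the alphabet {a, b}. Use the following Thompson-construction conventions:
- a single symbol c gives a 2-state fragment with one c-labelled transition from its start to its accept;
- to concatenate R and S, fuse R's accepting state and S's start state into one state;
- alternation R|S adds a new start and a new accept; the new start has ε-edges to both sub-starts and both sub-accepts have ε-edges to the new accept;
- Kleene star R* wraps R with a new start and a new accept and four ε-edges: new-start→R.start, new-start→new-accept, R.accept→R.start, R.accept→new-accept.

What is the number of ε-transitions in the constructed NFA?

Per subexpression:
Each of the 5 symbol leaves contributes 0 ε-transitions.
  b ∪ a → 4 ε-transitions
  a* → 4 ε-transitions
  (b ∪ a)·a* → 8 ε-transitions
  ((b ∪ a)·a*)* → 12 ε-transitions
  ((b ∪ a)·a*)*·a → 12 ε-transitions
  (((b ∪ a)·a*)*·a)* → 16 ε-transitions
  (((b ∪ a)·a*)*·a)*·a → 16 ε-transitions
  ((((b ∪ a)·a*)*·a)*·a)* → 20 ε-transitions

20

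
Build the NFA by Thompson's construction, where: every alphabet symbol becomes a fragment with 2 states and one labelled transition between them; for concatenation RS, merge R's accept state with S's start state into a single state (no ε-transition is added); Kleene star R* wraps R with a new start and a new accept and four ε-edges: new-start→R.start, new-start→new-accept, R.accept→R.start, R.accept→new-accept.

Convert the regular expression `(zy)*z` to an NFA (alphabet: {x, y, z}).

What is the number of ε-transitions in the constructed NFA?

Bottom-up over the parse tree:
Each of the 3 symbol leaves contributes 0 ε-transitions.
  zy — 0 ε-transitions
  (zy)* — 4 ε-transitions
  (zy)*z — 4 ε-transitions

4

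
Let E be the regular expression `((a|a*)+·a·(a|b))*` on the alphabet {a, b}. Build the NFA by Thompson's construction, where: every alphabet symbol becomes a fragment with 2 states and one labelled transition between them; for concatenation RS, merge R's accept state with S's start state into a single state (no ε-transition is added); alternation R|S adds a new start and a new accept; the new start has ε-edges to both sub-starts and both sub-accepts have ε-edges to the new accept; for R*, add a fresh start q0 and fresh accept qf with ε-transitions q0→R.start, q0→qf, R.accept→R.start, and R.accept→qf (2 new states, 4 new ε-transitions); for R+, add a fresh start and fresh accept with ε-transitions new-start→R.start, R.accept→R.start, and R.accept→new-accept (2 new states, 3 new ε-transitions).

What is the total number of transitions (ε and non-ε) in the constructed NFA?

By structural recursion:
Each of the 5 symbol leaves contributes 1 transition (1 symbol, 0 ε).
  a* : 5 transitions (1 symbol, 4 ε)
  a|a* : 10 transitions (2 symbol, 8 ε)
  (a|a*)+ : 13 transitions (2 symbol, 11 ε)
  a|b : 6 transitions (2 symbol, 4 ε)
  (a|a*)+·a·(a|b) : 20 transitions (5 symbol, 15 ε)
  ((a|a*)+·a·(a|b))* : 24 transitions (5 symbol, 19 ε)

24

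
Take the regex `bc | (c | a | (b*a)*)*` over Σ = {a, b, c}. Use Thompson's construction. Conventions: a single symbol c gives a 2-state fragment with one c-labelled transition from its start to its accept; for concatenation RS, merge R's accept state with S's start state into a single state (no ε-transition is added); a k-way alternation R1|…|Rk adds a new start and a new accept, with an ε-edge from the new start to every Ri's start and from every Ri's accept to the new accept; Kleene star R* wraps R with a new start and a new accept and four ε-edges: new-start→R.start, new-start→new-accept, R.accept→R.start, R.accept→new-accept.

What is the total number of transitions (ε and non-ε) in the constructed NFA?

Building bottom-up:
Each of the 6 symbol leaves contributes 1 transition (1 symbol, 0 ε).
  bc → 2 transitions (2 symbol, 0 ε)
  b* → 5 transitions (1 symbol, 4 ε)
  b*a → 6 transitions (2 symbol, 4 ε)
  (b*a)* → 10 transitions (2 symbol, 8 ε)
  c | a | (b*a)* → 18 transitions (4 symbol, 14 ε)
  (c | a | (b*a)*)* → 22 transitions (4 symbol, 18 ε)
  bc | (c | a | (b*a)*)* → 28 transitions (6 symbol, 22 ε)

28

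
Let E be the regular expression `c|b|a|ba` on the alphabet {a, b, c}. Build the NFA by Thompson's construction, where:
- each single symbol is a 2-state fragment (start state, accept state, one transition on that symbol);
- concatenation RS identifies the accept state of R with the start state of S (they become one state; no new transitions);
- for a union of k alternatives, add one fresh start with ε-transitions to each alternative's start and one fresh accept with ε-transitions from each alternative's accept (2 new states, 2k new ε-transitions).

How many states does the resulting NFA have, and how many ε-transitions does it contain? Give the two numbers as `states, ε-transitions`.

Bottom-up over the parse tree:
Each of the 5 symbol leaves contributes 2 states and 0 ε-transitions.
  ba — 3 states, 0 ε-transitions
  c|b|a|ba — 11 states, 8 ε-transitions

11, 8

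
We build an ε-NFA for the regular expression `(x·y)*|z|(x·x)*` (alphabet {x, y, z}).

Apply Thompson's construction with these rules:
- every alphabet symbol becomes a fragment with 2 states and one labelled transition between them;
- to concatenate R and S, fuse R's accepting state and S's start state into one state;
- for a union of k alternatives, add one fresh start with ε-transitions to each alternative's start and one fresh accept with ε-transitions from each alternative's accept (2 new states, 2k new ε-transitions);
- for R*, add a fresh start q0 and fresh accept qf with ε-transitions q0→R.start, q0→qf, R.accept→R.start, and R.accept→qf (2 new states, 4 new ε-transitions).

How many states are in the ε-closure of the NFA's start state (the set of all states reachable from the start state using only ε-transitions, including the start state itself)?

9

Compute the ε-closure size of each fragment's start state recursively; a symbol fragment's start has no outgoing ε-edge, so its closure is just itself (size 1).
  x·y : same as the first factor's closure: |ε-closure| = 1
  (x·y)* : |ε-closure| = 1 (new start) + 1 (body) + 1 (new accept) = 3
  x·x : same as the first factor's closure: |ε-closure| = 1
  (x·x)* : |ε-closure| = 1 (new start) + 1 (body) + 1 (new accept) = 3
  (x·y)*|z|(x·x)* : new start ε-reaches every alternative's start; at least one alternative accepts ε, so the union's new accept is reached too: |ε-closure| = 1 + 3 + 1 + 3 + 1 = 9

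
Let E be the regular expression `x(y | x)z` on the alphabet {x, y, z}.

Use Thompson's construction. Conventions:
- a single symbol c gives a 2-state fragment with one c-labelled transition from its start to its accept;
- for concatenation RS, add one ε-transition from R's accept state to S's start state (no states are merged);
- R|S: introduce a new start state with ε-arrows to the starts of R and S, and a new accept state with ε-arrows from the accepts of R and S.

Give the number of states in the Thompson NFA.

Per subexpression:
Each of the 4 symbol leaves contributes a 2-state fragment.
  y | x → 6 states
  x(y | x)z → 10 states

10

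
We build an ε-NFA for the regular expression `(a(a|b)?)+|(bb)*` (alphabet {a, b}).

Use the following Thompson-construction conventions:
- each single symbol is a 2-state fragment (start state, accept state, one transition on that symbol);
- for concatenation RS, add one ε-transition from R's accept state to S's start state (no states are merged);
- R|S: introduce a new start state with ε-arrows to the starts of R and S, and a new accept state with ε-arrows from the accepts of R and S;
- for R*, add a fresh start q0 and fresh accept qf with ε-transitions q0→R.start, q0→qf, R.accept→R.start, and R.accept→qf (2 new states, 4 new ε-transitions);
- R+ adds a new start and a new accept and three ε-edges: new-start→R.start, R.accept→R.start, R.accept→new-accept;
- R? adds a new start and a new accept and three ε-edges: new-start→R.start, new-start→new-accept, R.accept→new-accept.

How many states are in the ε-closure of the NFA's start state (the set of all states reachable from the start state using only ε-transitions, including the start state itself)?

7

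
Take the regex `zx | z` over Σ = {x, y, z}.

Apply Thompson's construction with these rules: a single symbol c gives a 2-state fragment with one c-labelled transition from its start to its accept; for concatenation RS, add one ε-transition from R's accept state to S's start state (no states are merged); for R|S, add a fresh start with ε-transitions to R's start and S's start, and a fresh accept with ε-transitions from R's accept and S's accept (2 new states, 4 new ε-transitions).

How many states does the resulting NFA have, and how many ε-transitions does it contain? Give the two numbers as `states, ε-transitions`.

8, 5

By structural recursion:
Each of the 3 symbol leaves contributes 2 states and 0 ε-transitions.
  zx = 4 states, 1 ε-transition
  zx | z = 8 states, 5 ε-transitions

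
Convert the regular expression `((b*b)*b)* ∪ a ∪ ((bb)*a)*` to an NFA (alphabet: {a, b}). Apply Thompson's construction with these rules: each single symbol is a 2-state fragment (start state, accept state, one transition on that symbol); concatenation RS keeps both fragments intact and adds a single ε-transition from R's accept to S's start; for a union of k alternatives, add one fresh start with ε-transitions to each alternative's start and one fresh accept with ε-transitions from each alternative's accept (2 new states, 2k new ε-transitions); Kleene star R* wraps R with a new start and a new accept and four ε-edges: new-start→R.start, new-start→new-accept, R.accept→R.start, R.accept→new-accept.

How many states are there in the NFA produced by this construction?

Bottom-up over the parse tree:
Each of the 7 symbol leaves contributes a 2-state fragment.
  b* → 4 states
  b*b → 6 states
  (b*b)* → 8 states
  (b*b)*b → 10 states
  ((b*b)*b)* → 12 states
  bb → 4 states
  (bb)* → 6 states
  (bb)*a → 8 states
  ((bb)*a)* → 10 states
  ((b*b)*b)* ∪ a ∪ ((bb)*a)* → 26 states

26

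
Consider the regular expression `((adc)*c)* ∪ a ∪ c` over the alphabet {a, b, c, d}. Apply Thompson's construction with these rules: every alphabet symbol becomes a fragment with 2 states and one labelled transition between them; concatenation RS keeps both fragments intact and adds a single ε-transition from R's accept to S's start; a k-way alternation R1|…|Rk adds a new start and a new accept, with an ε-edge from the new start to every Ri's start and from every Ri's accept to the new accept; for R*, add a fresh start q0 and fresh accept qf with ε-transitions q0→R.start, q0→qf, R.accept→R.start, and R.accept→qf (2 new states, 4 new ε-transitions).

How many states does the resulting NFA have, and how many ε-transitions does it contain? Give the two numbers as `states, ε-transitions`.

Bottom-up over the parse tree:
Each of the 6 symbol leaves contributes 2 states and 0 ε-transitions.
  adc → 6 states, 2 ε-transitions
  (adc)* → 8 states, 6 ε-transitions
  (adc)*c → 10 states, 7 ε-transitions
  ((adc)*c)* → 12 states, 11 ε-transitions
  ((adc)*c)* ∪ a ∪ c → 18 states, 17 ε-transitions

18, 17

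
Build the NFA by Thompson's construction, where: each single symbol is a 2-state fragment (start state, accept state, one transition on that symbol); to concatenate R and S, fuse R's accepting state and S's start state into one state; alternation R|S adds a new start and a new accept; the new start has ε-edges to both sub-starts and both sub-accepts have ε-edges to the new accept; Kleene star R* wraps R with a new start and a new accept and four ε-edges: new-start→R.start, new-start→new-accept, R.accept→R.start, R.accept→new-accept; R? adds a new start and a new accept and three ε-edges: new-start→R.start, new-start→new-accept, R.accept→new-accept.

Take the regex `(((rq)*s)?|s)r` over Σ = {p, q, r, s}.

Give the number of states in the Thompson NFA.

13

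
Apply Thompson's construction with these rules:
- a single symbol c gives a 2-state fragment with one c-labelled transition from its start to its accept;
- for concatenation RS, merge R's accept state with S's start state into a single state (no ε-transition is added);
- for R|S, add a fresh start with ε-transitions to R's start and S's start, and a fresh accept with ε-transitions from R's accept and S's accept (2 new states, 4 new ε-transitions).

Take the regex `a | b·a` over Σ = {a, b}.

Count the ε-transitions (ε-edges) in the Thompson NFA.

4

Bottom-up over the parse tree:
Each of the 3 symbol leaves contributes 0 ε-transitions.
  b·a → 0 ε-transitions
  a | b·a → 4 ε-transitions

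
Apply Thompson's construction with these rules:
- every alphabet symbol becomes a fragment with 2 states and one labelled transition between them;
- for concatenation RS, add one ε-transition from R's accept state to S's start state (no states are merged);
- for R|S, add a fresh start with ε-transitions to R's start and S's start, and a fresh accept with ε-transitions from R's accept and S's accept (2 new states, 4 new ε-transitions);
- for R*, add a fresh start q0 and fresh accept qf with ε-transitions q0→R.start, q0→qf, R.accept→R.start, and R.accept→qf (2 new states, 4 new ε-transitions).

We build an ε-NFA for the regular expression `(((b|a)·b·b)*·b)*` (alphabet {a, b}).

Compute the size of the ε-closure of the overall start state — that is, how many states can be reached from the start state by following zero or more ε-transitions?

Let C(F) = |ε-closure(F.start)| within fragment F, and note whether F accepts ε. Symbol fragments have C = 1 and do not accept ε. Then:
  b|a → new start ε-reaches every alternative's start; none of them accept ε, so the new accept is not reached: C = 1 + 1 + 1 = 3
  (b|a)·b·b → C equals the left operand's closure size = 3 (its accept is not ε-reachable, so the closure stops there)
  ((b|a)·b·b)* → new start has ε-edges to the inner start and to the new accept, so C = 2 + 3 = 5
  ((b|a)·b·b)*·b → C = 5 + 1 = 6 (closure spills across the concat boundary because the left factor accepts ε)
  (((b|a)·b·b)*·b)* → new start has ε-edges to the inner start and to the new accept, so C = 2 + 6 = 8

8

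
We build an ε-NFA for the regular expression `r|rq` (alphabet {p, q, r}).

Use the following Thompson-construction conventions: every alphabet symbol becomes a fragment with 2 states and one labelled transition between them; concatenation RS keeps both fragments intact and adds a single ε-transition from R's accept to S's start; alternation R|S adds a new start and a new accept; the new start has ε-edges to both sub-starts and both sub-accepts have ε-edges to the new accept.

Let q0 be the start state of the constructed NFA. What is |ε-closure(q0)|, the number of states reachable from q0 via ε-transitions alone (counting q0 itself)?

Let C(F) = |ε-closure(F.start)| within fragment F, and note whether F accepts ε. Symbol fragments have C = 1 and do not accept ε. Then:
  rq — same as the first factor's closure: C = 1
  r|rq — C = 1 + 1 + 1 = 3 (the new accept is not ε-reachable since no branch accepts ε)

3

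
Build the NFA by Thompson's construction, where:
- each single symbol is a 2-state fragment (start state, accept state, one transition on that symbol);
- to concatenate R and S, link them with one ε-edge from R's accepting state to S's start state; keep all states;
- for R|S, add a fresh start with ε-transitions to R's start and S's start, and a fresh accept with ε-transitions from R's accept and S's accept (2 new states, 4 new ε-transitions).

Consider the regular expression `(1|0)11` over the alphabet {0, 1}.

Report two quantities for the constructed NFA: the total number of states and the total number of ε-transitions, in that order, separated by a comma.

Per subexpression:
Each of the 4 symbol leaves contributes 2 states and 0 ε-transitions.
  1|0 → 6 states, 4 ε-transitions
  (1|0)11 → 10 states, 6 ε-transitions

10, 6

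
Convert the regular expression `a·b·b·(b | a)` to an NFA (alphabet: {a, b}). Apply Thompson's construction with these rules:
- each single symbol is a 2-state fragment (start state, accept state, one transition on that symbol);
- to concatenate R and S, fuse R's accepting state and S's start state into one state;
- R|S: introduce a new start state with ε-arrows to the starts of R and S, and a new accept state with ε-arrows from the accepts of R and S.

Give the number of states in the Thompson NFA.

9

By structural recursion:
Each of the 5 symbol leaves contributes a 2-state fragment.
  b | a — 6 states
  a·b·b·(b | a) — 9 states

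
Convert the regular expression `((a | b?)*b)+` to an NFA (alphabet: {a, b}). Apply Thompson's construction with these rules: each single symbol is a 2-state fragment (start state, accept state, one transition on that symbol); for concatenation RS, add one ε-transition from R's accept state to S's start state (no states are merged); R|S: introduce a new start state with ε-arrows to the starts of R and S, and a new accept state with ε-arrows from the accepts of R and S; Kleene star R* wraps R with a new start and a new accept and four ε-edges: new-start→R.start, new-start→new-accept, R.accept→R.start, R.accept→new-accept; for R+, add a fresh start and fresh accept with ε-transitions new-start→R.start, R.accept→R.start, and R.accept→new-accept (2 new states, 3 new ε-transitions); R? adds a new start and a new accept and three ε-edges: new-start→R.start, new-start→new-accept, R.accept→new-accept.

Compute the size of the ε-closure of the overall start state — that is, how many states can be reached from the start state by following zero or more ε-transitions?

10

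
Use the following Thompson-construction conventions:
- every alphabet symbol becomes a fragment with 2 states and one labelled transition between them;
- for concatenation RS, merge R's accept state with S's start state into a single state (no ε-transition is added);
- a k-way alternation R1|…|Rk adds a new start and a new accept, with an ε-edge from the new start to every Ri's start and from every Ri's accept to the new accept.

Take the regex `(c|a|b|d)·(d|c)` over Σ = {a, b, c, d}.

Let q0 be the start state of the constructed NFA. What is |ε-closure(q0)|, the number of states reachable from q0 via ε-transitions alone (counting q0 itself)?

5

Compute the ε-closure size of each fragment's start state recursively; a symbol fragment's start has no outgoing ε-edge, so its closure is just itself (size 1).
  c|a|b|d — C = 1 + 1 + 1 + 1 + 1 = 5 (the new accept is not ε-reachable since no branch accepts ε)
  d|c — new start ε-reaches every alternative's start; none of them accept ε, so the new accept is not reached: C = 1 + 1 + 1 = 3
  (c|a|b|d)·(d|c) — same as the first factor's closure: C = 5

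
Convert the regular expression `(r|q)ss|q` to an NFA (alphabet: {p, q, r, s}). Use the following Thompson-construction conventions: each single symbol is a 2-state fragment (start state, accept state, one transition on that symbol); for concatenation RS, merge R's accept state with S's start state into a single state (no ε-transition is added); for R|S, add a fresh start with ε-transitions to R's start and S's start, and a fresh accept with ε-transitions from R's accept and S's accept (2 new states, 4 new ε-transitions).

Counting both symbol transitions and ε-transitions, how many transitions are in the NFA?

13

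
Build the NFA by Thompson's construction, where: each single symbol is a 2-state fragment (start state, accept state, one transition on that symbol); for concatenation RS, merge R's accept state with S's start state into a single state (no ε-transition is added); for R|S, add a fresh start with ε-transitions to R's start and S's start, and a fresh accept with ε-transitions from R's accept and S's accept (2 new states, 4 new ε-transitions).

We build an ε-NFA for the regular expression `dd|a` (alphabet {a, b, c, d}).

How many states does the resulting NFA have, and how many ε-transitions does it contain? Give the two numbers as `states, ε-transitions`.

7, 4

Per subexpression:
Each of the 3 symbol leaves contributes 2 states and 0 ε-transitions.
  dd — 3 states, 0 ε-transitions
  dd|a — 7 states, 4 ε-transitions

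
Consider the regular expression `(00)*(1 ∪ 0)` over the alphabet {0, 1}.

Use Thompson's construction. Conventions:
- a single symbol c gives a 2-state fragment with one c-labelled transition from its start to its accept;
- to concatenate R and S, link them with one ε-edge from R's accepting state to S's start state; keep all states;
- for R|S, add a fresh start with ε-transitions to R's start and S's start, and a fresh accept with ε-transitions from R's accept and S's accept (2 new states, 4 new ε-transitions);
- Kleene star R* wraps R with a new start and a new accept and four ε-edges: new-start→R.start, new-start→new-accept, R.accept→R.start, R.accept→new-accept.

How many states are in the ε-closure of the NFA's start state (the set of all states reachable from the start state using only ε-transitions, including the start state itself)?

Let C(F) = |ε-closure(F.start)| within fragment F, and note whether F accepts ε. Symbol fragments have C = 1 and do not accept ε. Then:
  00 — |closure| equals the left operand's closure size = 1 (its accept is not ε-reachable, so the closure stops there)
  (00)* — new start has ε-edges to the inner start and to the new accept, so |closure| = 2 + 1 = 3
  1 ∪ 0 — |closure| = 1 + 1 + 1 = 3 (the new accept is not ε-reachable since no branch accepts ε)
  (00)*(1 ∪ 0) — |closure| = 3 + 3 = 6 (closure spills across the concat boundary because the left factor accepts ε)

6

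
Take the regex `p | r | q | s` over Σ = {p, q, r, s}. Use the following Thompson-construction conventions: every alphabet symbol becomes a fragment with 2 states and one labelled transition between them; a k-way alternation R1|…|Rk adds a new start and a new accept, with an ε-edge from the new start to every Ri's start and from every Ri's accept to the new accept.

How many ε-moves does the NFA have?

8

Building bottom-up:
Each of the 4 symbol leaves contributes 0 ε-transitions.
  p | r | q | s — 8 ε-transitions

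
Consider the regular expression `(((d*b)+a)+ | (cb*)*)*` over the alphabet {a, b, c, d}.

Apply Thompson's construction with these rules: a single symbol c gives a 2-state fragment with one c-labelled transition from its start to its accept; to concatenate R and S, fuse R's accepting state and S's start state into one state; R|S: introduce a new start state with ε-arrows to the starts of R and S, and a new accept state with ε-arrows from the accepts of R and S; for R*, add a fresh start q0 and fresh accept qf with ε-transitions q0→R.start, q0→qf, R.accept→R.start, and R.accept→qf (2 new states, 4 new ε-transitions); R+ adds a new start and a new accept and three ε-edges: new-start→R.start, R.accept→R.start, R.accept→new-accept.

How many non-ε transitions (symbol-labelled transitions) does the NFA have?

Recursing over subexpressions:
Each of the 5 symbol leaves contributes exactly 1 symbol transition.
  d* — 1 symbol transition
  d*b — 2 symbol transitions
  (d*b)+ — 2 symbol transitions
  (d*b)+a — 3 symbol transitions
  ((d*b)+a)+ — 3 symbol transitions
  b* — 1 symbol transition
  cb* — 2 symbol transitions
  (cb*)* — 2 symbol transitions
  ((d*b)+a)+ | (cb*)* — 5 symbol transitions
  (((d*b)+a)+ | (cb*)*)* — 5 symbol transitions

5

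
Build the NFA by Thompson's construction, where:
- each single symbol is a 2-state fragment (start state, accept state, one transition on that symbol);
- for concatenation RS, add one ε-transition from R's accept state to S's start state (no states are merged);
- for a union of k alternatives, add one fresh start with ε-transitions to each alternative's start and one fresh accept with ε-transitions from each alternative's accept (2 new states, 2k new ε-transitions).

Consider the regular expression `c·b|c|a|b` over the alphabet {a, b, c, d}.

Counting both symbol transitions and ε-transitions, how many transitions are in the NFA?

14

Bottom-up over the parse tree:
Each of the 5 symbol leaves contributes 1 transition (1 symbol, 0 ε).
  c·b = 3 transitions (2 symbol, 1 ε)
  c·b|c|a|b = 14 transitions (5 symbol, 9 ε)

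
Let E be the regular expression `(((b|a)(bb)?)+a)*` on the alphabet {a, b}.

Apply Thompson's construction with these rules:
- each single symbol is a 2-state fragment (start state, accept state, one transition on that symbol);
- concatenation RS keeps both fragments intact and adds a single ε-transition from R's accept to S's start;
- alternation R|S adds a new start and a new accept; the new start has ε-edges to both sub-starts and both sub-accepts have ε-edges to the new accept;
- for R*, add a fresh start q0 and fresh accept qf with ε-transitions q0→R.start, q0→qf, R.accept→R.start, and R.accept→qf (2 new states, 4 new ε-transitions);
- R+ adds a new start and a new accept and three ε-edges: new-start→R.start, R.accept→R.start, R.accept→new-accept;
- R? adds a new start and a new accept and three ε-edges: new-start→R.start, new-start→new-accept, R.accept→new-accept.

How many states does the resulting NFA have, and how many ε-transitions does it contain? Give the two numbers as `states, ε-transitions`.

Per subexpression:
Each of the 5 symbol leaves contributes 2 states and 0 ε-transitions.
  b|a : 6 states, 4 ε-transitions
  bb : 4 states, 1 ε-transition
  (bb)? : 6 states, 4 ε-transitions
  (b|a)(bb)? : 12 states, 9 ε-transitions
  ((b|a)(bb)?)+ : 14 states, 12 ε-transitions
  ((b|a)(bb)?)+a : 16 states, 13 ε-transitions
  (((b|a)(bb)?)+a)* : 18 states, 17 ε-transitions

18, 17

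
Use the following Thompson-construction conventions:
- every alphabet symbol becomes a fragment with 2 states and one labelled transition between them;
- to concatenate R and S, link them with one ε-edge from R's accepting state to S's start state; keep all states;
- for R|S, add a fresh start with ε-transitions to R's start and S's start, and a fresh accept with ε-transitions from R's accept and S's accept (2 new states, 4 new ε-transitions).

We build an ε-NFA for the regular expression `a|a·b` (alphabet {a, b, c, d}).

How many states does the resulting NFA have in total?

8

Per subexpression:
Each of the 3 symbol leaves contributes a 2-state fragment.
  a·b — 4 states
  a|a·b — 8 states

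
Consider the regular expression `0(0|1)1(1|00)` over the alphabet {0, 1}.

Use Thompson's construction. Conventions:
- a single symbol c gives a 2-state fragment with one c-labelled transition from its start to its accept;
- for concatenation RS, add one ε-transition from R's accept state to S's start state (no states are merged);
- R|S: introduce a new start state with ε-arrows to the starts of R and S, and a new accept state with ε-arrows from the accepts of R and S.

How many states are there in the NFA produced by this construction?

18

By structural recursion:
Each of the 7 symbol leaves contributes a 2-state fragment.
  0|1 = 6 states
  00 = 4 states
  1|00 = 8 states
  0(0|1)1(1|00) = 18 states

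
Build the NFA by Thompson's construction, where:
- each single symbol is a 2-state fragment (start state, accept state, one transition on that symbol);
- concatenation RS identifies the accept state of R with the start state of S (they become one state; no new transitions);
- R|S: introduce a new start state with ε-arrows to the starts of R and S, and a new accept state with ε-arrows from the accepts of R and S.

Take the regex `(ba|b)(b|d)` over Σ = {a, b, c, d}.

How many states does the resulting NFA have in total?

12

Recursing over subexpressions:
Each of the 5 symbol leaves contributes a 2-state fragment.
  ba — 3 states
  ba|b — 7 states
  b|d — 6 states
  (ba|b)(b|d) — 12 states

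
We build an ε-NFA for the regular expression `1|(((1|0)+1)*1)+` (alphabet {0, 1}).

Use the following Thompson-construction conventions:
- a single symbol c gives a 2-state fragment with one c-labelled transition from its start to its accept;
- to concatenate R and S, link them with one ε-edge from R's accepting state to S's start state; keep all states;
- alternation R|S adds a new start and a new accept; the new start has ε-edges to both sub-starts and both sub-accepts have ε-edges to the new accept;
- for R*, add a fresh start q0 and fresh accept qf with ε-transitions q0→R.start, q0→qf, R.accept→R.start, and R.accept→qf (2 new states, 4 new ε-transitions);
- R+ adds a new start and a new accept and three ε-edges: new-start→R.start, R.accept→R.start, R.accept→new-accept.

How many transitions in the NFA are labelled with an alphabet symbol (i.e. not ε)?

By structural recursion:
Each of the 5 symbol leaves contributes exactly 1 symbol transition.
  1|0 : 2 symbol transitions
  (1|0)+ : 2 symbol transitions
  (1|0)+1 : 3 symbol transitions
  ((1|0)+1)* : 3 symbol transitions
  ((1|0)+1)*1 : 4 symbol transitions
  (((1|0)+1)*1)+ : 4 symbol transitions
  1|(((1|0)+1)*1)+ : 5 symbol transitions

5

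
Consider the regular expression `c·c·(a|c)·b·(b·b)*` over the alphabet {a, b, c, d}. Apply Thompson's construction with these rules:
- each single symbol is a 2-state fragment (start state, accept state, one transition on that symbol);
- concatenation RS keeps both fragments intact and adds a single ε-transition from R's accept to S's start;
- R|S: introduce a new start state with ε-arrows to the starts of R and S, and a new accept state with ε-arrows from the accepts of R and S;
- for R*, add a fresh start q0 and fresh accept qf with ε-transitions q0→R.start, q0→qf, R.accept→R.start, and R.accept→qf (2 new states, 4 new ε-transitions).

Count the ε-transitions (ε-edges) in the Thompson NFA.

13

Bottom-up over the parse tree:
Each of the 7 symbol leaves contributes 0 ε-transitions.
  a|c → 4 ε-transitions
  b·b → 1 ε-transition
  (b·b)* → 5 ε-transitions
  c·c·(a|c)·b·(b·b)* → 13 ε-transitions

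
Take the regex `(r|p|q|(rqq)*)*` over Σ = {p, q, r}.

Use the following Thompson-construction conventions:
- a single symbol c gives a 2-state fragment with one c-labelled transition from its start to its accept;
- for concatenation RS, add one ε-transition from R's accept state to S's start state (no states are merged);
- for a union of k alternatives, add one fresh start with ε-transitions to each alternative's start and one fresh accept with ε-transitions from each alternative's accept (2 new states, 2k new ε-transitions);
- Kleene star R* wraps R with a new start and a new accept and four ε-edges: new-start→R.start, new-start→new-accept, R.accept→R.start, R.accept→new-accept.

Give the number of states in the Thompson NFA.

Building bottom-up:
Each of the 6 symbol leaves contributes a 2-state fragment.
  rqq → 6 states
  (rqq)* → 8 states
  r|p|q|(rqq)* → 16 states
  (r|p|q|(rqq)*)* → 18 states

18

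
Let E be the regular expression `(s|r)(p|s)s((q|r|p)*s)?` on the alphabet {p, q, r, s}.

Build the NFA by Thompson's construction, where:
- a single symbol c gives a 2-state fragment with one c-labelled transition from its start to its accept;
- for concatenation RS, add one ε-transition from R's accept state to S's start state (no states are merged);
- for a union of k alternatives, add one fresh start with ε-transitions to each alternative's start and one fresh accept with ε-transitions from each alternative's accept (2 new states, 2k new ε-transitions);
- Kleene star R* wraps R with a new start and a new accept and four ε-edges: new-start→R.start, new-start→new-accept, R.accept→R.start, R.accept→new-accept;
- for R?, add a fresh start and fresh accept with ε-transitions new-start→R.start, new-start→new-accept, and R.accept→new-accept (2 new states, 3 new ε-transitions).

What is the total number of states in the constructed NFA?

By structural recursion:
Each of the 9 symbol leaves contributes a 2-state fragment.
  s|r — 6 states
  p|s — 6 states
  q|r|p — 8 states
  (q|r|p)* — 10 states
  (q|r|p)*s — 12 states
  ((q|r|p)*s)? — 14 states
  (s|r)(p|s)s((q|r|p)*s)? — 28 states

28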